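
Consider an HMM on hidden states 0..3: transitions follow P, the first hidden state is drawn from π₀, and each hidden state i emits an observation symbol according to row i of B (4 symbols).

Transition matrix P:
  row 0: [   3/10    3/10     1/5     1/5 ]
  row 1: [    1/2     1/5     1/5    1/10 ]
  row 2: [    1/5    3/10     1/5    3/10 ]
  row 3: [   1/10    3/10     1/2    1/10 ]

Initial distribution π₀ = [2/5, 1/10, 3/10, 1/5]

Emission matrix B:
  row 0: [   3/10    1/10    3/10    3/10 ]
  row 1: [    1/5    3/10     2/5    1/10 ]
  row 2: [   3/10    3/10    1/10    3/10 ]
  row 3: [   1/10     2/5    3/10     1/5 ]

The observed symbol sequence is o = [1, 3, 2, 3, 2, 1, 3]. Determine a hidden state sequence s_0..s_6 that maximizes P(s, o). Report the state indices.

t=0: δ = [4.000e-02, 3.000e-02, 9.000e-02, 8.000e-02]  (obs o_0=1)
t=1: δ = [5.400e-03, 2.700e-03, 1.200e-02, 5.400e-03]  ψ = [2, 2, 3, 2]  (obs o_1=3)
t=2: δ = [7.200e-04, 1.440e-03, 2.700e-04, 1.080e-03]  ψ = [2, 2, 3, 2]  (obs o_2=2)
t=3: δ = [2.160e-04, 3.240e-05, 1.620e-04, 2.880e-05]  ψ = [1, 3, 3, 0]  (obs o_3=3)
t=4: δ = [1.944e-05, 2.592e-05, 4.320e-06, 1.458e-05]  ψ = [0, 0, 0, 2]  (obs o_4=2)
t=5: δ = [1.296e-06, 1.750e-06, 2.187e-06, 1.555e-06]  ψ = [1, 0, 3, 0]  (obs o_5=1)
t=6: δ = [2.624e-07, 6.561e-08, 2.333e-07, 1.312e-07]  ψ = [1, 2, 3, 2]  (obs o_6=3)
backtrack: best end state = 0; path = [3, 2, 1, 0, 0, 1, 0]

path = [3, 2, 1, 0, 0, 1, 0]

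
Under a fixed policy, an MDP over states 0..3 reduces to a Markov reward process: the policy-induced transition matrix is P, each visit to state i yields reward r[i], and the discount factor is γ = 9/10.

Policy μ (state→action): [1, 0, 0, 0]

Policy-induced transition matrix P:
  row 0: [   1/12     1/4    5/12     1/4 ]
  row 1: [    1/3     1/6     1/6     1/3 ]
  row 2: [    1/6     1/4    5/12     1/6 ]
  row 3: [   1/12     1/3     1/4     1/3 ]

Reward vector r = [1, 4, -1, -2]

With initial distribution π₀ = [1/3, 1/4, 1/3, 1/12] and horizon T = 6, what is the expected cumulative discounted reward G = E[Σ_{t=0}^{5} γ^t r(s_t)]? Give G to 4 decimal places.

t=0: π = [0.3333, 0.2500, 0.3333, 0.0833], E[r] = 0.8333, γ^t·E[r] = 0.833333, running G = 0.833333
t=1: π = [0.1736, 0.2361, 0.3403, 0.2500], E[r] = 0.2778, γ^t·E[r] = 0.250000, running G = 1.083333
t=2: π = [0.1707, 0.2512, 0.3160, 0.2622], E[r] = 0.3351, γ^t·E[r] = 0.271406, running G = 1.354740
t=3: π = [0.1725, 0.2509, 0.3102, 0.2664], E[r] = 0.3330, γ^t·E[r] = 0.242789, running G = 1.597529
t=4: π = [0.1719, 0.2513, 0.3095, 0.2673], E[r] = 0.3330, γ^t·E[r] = 0.218500, running G = 1.816028
t=5: π = [0.1720, 0.2513, 0.3093, 0.2674], E[r] = 0.3331, γ^t·E[r] = 0.196714, running G = 2.012743

G = 2.0127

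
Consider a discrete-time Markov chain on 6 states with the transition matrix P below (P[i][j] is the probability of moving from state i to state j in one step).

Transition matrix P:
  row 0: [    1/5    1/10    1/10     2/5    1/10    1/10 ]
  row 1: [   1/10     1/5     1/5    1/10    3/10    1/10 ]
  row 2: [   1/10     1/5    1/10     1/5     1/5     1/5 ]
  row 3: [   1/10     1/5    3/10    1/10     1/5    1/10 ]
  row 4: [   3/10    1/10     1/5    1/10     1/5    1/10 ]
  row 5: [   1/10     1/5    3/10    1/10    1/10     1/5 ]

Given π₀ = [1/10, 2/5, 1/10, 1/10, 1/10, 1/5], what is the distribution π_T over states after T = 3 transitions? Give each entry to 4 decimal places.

t=0: π = [0.1000, 0.4000, 0.1000, 0.1000, 0.1000, 0.2000]
t=1: π = [0.1300, 0.1800, 0.2100, 0.1400, 0.2100, 0.1300]
t=2: π = [0.1550, 0.1660, 0.1930, 0.1600, 0.1920, 0.1340]
t=3: π = [0.1539, 0.1653, 0.1946, 0.1658, 0.1877, 0.1327]

π = [0.1539, 0.1653, 0.1946, 0.1658, 0.1877, 0.1327]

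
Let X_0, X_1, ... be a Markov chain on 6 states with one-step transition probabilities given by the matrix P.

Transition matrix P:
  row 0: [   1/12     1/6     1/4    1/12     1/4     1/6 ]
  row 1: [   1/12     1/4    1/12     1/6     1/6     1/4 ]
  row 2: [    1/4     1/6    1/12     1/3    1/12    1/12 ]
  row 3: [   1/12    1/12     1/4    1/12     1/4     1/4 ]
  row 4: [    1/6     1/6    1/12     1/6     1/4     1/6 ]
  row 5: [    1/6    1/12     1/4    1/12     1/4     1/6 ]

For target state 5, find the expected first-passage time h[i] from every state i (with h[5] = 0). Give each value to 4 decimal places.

h = [5.5500, 4.9576, 5.8704, 5.1368, 5.4621, 0.0000]

First-step conditioning: h[5] = 0; for i ≠ 5, h[i] = 1 + Σ_k P[i][k]·h[k].
  h[0] = 1 + 1/12·h[0] + 1/6·h[1] + 1/4·h[2] + 1/12·h[3] + 1/4·h[4]
  h[1] = 1 + 1/12·h[0] + 1/4·h[1] + 1/12·h[2] + 1/6·h[3] + 1/6·h[4]
  h[2] = 1 + 1/4·h[0] + 1/6·h[1] + 1/12·h[2] + 1/3·h[3] + 1/12·h[4]
  h[3] = 1 + 1/12·h[0] + 1/12·h[1] + 1/4·h[2] + 1/12·h[3] + 1/4·h[4]
  h[4] = 1 + 1/6·h[0] + 1/6·h[1] + 1/12·h[2] + 1/6·h[3] + 1/4·h[4]
Solving the 5×5 linear system over states ≠ 5 gives exactly h = [260832/46997, 232992/46997, 275892/46997, 241416/46997, 256704/46997, 0] (h[5] = 0 is the target).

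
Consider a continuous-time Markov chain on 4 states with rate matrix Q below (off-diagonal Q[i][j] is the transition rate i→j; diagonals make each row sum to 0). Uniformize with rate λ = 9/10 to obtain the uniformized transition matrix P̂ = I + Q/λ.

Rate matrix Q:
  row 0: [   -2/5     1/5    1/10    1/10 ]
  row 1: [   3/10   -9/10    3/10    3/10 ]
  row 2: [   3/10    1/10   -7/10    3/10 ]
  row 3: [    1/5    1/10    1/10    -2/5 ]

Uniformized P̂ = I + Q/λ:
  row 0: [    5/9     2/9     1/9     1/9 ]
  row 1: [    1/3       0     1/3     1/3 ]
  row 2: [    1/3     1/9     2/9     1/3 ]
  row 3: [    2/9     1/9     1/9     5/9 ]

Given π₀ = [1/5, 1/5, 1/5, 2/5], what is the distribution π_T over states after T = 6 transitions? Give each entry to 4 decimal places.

t=0: π = [0.2000, 0.2000, 0.2000, 0.4000]
t=1: π = [0.3333, 0.1111, 0.1778, 0.3778]
t=2: π = [0.3654, 0.1358, 0.1556, 0.3432]
t=3: π = [0.3764, 0.1366, 0.1586, 0.3284]
t=4: π = [0.3805, 0.1378, 0.1591, 0.3227]
t=5: π = [0.3820, 0.1381, 0.1594, 0.3205]
t=6: π = [0.3826, 0.1382, 0.1595, 0.3197]

π = [0.3826, 0.1382, 0.1595, 0.3197]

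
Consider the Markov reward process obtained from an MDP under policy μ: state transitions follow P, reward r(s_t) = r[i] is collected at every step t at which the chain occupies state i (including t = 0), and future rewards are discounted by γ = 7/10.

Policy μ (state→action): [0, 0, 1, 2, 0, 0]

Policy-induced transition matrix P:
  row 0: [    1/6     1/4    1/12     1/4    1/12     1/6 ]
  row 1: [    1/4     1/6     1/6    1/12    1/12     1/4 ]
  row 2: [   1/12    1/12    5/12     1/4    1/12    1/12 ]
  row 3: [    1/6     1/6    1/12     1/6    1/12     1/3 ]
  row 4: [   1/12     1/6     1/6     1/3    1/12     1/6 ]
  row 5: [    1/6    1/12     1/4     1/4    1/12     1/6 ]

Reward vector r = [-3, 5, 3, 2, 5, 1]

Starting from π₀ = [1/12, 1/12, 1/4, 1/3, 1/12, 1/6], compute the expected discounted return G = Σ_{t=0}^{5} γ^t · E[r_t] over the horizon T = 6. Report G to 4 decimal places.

t=0: π = [0.0833, 0.0833, 0.2500, 0.3333, 0.0833, 0.1667], E[r] = 2.1667, γ^t·E[r] = 2.166667, running G = 2.166667
t=1: π = [0.1458, 0.1389, 0.2083, 0.2153, 0.0833, 0.2083], E[r] = 1.9375, γ^t·E[r] = 1.356250, running G = 3.522917
t=2: π = [0.1539, 0.1441, 0.2060, 0.2159, 0.0833, 0.1968], E[r] = 1.9219, γ^t·E[r] = 0.941719, running G = 4.464635
t=3: π = [0.1546, 0.1459, 0.2038, 0.2149, 0.0833, 0.1975], E[r] = 1.9212, γ^t·E[r] = 0.658988, running G = 5.123624
t=4: π = [0.1549, 0.1461, 0.2033, 0.2147, 0.0833, 0.1977], E[r] = 1.9194, γ^t·E[r] = 0.460851, running G = 5.584474
t=5: π = [0.1550, 0.1462, 0.2032, 0.2147, 0.0833, 0.1977], E[r] = 1.9192, γ^t·E[r] = 0.322554, running G = 5.907028

G = 5.9070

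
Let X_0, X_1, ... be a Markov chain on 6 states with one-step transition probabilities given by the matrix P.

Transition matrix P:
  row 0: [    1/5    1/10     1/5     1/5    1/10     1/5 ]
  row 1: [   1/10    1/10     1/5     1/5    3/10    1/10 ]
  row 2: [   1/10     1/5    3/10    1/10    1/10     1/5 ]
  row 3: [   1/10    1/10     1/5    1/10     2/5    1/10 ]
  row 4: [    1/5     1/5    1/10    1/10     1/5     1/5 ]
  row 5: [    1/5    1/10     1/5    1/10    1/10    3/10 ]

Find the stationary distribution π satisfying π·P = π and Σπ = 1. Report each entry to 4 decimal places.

Balance equations π_j = Σ_i π_i·P[i][j]:
  π_0 = 1/5·π_0 + 1/10·π_1 + 1/10·π_2 + 1/10·π_3 + 1/5·π_4 + 1/5·π_5
  π_1 = 1/10·π_0 + 1/10·π_1 + 1/5·π_2 + 1/10·π_3 + 1/5·π_4 + 1/10·π_5
  π_2 = 1/5·π_0 + 1/5·π_1 + 3/10·π_2 + 1/5·π_3 + 1/10·π_4 + 1/5·π_5
  π_3 = 1/5·π_0 + 1/5·π_1 + 1/10·π_2 + 1/10·π_3 + 1/10·π_4 + 1/10·π_5
  π_4 = 1/10·π_0 + 3/10·π_1 + 1/10·π_2 + 2/5·π_3 + 1/5·π_4 + 1/10·π_5
  normalize: π_0 + π_1 + π_2 + π_3 + π_4 + π_5 = 1
Solving the linear system gives exactly π = [133/869, 241/1738, 701/3476, 449/3476, 643/3476, 669/3476].

π = [0.1530, 0.1387, 0.2017, 0.1292, 0.1850, 0.1925]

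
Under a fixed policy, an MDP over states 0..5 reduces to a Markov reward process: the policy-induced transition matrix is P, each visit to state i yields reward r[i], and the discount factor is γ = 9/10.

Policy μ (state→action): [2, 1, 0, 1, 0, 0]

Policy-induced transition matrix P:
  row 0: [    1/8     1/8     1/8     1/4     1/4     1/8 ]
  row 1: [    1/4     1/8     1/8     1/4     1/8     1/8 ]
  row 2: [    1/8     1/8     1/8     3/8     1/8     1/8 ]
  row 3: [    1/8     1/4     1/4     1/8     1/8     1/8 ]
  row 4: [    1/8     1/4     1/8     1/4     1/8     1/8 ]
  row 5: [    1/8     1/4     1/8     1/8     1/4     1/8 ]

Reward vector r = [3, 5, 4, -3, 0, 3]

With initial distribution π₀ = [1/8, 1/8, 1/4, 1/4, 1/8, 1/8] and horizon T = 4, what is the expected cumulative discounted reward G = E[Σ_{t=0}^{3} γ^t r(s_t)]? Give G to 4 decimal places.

t=0: π = [0.1250, 0.1250, 0.2500, 0.2500, 0.1250, 0.1250], E[r] = 1.6250, γ^t·E[r] = 1.625000, running G = 1.625000
t=1: π = [0.1406, 0.1875, 0.1563, 0.2344, 0.1563, 0.1250], E[r] = 1.6563, γ^t·E[r] = 1.490625, running G = 3.115625
t=2: π = [0.1484, 0.1895, 0.1543, 0.2246, 0.1582, 0.1250], E[r] = 1.7109, γ^t·E[r] = 1.385859, running G = 4.501484
t=3: π = [0.1487, 0.1885, 0.1531, 0.2256, 0.1592, 0.1250], E[r] = 1.6990, γ^t·E[r] = 1.238552, running G = 5.740037

G = 5.7400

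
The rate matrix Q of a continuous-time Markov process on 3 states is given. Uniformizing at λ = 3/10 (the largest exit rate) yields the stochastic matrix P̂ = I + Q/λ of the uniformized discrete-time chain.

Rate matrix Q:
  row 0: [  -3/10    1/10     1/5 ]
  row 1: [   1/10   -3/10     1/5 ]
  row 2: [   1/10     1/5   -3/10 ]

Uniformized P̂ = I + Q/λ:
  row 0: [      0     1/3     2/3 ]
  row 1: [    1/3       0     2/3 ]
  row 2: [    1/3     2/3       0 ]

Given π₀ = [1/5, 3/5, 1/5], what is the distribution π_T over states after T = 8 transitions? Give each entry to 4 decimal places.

t=0: π = [0.2000, 0.6000, 0.2000]
t=1: π = [0.2667, 0.2000, 0.5333]
t=2: π = [0.2444, 0.4444, 0.3111]
t=3: π = [0.2519, 0.2889, 0.4593]
t=4: π = [0.2494, 0.3901, 0.3605]
t=5: π = [0.2502, 0.3235, 0.4263]
t=6: π = [0.2499, 0.3676, 0.3824]
t=7: π = [0.2500, 0.3383, 0.4117]
t=8: π = [0.2500, 0.3578, 0.3922]

π = [0.2500, 0.3578, 0.3922]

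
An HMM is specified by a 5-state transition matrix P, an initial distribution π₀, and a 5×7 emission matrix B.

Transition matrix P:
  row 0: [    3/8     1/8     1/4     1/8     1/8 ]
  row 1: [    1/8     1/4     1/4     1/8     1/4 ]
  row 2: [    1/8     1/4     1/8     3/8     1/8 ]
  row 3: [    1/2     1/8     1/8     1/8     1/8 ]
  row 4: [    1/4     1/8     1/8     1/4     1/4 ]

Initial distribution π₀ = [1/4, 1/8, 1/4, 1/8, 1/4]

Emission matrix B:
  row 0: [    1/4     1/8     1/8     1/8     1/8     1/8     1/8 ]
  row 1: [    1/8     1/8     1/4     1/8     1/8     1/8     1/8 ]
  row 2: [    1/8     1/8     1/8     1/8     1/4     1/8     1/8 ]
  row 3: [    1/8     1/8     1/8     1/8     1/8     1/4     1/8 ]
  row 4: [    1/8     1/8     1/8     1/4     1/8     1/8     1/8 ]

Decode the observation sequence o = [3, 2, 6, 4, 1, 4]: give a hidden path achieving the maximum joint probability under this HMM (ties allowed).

path = [4, 3, 0, 2, 3, 0]

t=0: δ = [3.125e-02, 1.562e-02, 3.125e-02, 1.562e-02, 6.250e-02]  (obs o_0=3)
t=1: δ = [1.953e-03, 1.953e-03, 9.766e-04, 1.953e-03, 1.953e-03]  ψ = [4, 2, 0, 4, 4]  (obs o_1=2)
t=2: δ = [1.221e-04, 6.104e-05, 6.104e-05, 6.104e-05, 6.104e-05]  ψ = [3, 1, 0, 4, 1]  (obs o_2=6)
t=3: δ = [5.722e-06, 1.907e-06, 7.629e-06, 2.861e-06, 1.907e-06]  ψ = [0, 0, 0, 2, 0]  (obs o_3=4)
t=4: δ = [2.682e-07, 2.384e-07, 1.788e-07, 3.576e-07, 1.192e-07]  ψ = [0, 2, 0, 2, 2]  (obs o_4=1)
t=5: δ = [2.235e-08, 7.451e-09, 1.676e-08, 8.382e-09, 7.451e-09]  ψ = [3, 1, 0, 2, 1]  (obs o_5=4)
backtrack: best end state = 0; path = [4, 3, 0, 2, 3, 0]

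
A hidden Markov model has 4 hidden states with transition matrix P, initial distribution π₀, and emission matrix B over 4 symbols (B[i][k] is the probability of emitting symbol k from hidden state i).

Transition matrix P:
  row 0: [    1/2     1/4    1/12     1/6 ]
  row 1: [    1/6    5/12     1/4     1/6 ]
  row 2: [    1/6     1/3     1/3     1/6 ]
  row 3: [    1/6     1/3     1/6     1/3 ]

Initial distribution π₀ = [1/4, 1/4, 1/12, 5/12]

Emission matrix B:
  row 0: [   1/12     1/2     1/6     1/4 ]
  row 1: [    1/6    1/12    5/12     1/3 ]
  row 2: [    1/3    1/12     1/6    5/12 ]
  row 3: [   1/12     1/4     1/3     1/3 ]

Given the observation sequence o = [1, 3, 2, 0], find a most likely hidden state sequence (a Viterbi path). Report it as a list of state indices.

t=0: δ = [1.250e-01, 2.083e-02, 6.944e-03, 1.042e-01]  (obs o_0=1)
t=1: δ = [1.562e-02, 1.157e-02, 7.234e-03, 1.157e-02]  ψ = [0, 3, 3, 3]  (obs o_1=3)
t=2: δ = [1.302e-03, 2.009e-03, 4.823e-04, 1.286e-03]  ψ = [0, 1, 1, 3]  (obs o_2=2)
t=3: δ = [5.425e-05, 1.395e-04, 1.674e-04, 3.572e-05]  ψ = [0, 1, 1, 3]  (obs o_3=0)
backtrack: best end state = 2; path = [3, 1, 1, 2]

path = [3, 1, 1, 2]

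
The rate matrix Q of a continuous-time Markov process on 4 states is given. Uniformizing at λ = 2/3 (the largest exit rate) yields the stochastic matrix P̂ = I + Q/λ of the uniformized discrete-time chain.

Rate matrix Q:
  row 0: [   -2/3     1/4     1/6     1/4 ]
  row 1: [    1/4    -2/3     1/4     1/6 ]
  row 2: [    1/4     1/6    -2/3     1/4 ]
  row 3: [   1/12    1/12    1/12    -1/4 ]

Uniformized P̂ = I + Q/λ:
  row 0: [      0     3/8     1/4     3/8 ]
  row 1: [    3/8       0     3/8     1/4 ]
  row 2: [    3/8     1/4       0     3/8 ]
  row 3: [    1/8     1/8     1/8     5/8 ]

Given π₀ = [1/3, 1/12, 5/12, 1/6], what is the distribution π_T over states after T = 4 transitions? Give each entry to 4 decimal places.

t=0: π = [0.3333, 0.0833, 0.4167, 0.1667]
t=1: π = [0.2083, 0.2500, 0.1354, 0.4063]
t=2: π = [0.1953, 0.1628, 0.1966, 0.4453]
t=3: π = [0.1904, 0.1781, 0.1655, 0.4660]
t=4: π = [0.1871, 0.1710, 0.1726, 0.4692]

π = [0.1871, 0.1710, 0.1726, 0.4692]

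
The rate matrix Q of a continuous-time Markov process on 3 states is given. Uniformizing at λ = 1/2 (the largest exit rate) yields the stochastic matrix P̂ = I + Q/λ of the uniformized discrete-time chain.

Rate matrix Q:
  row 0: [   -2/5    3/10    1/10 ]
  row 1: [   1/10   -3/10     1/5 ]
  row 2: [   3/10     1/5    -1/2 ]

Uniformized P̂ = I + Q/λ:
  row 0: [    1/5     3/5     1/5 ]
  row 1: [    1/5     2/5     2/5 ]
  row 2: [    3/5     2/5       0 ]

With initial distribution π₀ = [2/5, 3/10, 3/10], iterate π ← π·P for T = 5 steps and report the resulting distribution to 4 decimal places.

π = [0.2972, 0.4593, 0.2435]

t=0: π = [0.4000, 0.3000, 0.3000]
t=1: π = [0.3200, 0.4800, 0.2000]
t=2: π = [0.2800, 0.4640, 0.2560]
t=3: π = [0.3024, 0.4560, 0.2416]
t=4: π = [0.2966, 0.4605, 0.2429]
t=5: π = [0.2972, 0.4593, 0.2435]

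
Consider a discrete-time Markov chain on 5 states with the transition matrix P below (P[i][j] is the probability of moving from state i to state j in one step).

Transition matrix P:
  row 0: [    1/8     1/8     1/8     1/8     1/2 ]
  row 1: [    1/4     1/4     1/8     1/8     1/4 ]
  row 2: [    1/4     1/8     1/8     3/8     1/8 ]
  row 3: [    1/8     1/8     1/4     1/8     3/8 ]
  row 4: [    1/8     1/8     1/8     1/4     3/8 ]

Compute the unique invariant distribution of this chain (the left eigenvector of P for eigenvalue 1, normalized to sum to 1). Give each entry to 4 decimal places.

Balance equations π_j = Σ_i π_i·P[i][j]:
  π_0 = 1/8·π_0 + 1/4·π_1 + 1/4·π_2 + 1/8·π_3 + 1/8·π_4
  π_1 = 1/8·π_0 + 1/4·π_1 + 1/8·π_2 + 1/8·π_3 + 1/8·π_4
  π_2 = 1/8·π_0 + 1/8·π_1 + 1/8·π_2 + 1/4·π_3 + 1/8·π_4
  π_3 = 1/8·π_0 + 1/8·π_1 + 3/8·π_2 + 1/8·π_3 + 1/4·π_4
  normalize: π_0 + π_1 + π_2 + π_3 + π_4 = 1
Solving the linear system gives exactly π = [92/569, 1/7, 600/3983, 817/3983, 1353/3983].

π = [0.1617, 0.1429, 0.1506, 0.2051, 0.3397]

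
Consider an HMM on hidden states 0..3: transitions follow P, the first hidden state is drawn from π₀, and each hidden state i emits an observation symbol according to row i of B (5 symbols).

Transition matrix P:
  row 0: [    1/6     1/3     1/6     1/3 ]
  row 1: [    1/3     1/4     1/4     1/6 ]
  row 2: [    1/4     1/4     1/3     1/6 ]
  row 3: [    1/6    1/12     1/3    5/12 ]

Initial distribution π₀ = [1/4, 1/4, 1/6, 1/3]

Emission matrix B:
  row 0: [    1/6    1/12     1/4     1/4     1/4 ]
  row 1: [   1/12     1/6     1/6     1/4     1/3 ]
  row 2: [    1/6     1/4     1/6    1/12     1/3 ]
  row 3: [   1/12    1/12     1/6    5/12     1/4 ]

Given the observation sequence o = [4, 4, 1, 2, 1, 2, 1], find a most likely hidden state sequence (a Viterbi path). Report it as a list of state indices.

path = [3, 2, 2, 2, 2, 2, 2]

t=0: δ = [6.250e-02, 8.333e-02, 5.556e-02, 8.333e-02]  (obs o_0=4)
t=1: δ = [6.944e-03, 6.944e-03, 9.259e-03, 8.681e-03]  ψ = [1, 0, 3, 3]  (obs o_1=4)
t=2: δ = [1.929e-04, 3.858e-04, 7.716e-04, 3.014e-04]  ψ = [1, 0, 2, 3]  (obs o_2=1)
t=3: δ = [4.823e-05, 3.215e-05, 4.287e-05, 2.143e-05]  ψ = [2, 2, 2, 2]  (obs o_3=2)
t=4: δ = [8.931e-07, 2.679e-06, 3.572e-06, 1.340e-06]  ψ = [1, 0, 2, 0]  (obs o_4=1)
t=5: δ = [2.233e-07, 1.488e-07, 1.985e-07, 9.923e-08]  ψ = [1, 2, 2, 2]  (obs o_5=2)
t=6: δ = [4.135e-09, 1.240e-08, 1.654e-08, 6.202e-09]  ψ = [1, 0, 2, 0]  (obs o_6=1)
backtrack: best end state = 2; path = [3, 2, 2, 2, 2, 2, 2]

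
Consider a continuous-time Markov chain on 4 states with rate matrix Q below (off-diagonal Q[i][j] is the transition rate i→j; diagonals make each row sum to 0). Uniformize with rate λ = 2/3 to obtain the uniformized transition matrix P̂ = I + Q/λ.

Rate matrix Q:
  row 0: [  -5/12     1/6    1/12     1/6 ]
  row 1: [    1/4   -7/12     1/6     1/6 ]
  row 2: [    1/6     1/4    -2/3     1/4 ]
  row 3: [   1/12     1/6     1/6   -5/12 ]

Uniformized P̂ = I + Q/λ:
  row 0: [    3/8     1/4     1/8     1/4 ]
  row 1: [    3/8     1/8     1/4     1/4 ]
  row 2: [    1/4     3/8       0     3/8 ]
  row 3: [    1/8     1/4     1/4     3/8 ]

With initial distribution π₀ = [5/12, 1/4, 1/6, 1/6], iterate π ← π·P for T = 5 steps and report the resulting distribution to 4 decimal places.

π = [0.2759, 0.2414, 0.1724, 0.3103]

t=0: π = [0.4167, 0.2500, 0.1667, 0.1667]
t=1: π = [0.3125, 0.2396, 0.1563, 0.2917]
t=2: π = [0.2826, 0.2396, 0.1719, 0.3060]
t=3: π = [0.2770, 0.2415, 0.1717, 0.3097]
t=4: π = [0.2761, 0.2413, 0.1724, 0.3102]
t=5: π = [0.2759, 0.2414, 0.1724, 0.3103]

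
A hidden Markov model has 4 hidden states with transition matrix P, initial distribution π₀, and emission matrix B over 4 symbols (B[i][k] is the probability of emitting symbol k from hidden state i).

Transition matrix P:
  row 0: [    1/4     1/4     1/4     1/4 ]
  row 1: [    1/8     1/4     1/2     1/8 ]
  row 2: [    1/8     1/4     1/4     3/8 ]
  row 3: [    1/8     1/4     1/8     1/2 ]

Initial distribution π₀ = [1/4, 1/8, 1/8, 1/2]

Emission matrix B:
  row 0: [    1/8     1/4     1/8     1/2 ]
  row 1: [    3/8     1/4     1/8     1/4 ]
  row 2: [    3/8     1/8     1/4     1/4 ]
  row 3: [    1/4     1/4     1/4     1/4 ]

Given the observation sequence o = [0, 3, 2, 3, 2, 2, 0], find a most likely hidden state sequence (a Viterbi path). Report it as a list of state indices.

path = [3, 3, 3, 3, 3, 3, 3]

t=0: δ = [3.125e-02, 4.688e-02, 4.688e-02, 1.250e-01]  (obs o_0=0)
t=1: δ = [7.812e-03, 7.812e-03, 5.859e-03, 1.562e-02]  ψ = [3, 3, 1, 3]  (obs o_1=3)
t=2: δ = [2.441e-04, 4.883e-04, 9.766e-04, 1.953e-03]  ψ = [0, 3, 1, 3]  (obs o_2=2)
t=3: δ = [1.221e-04, 1.221e-04, 6.104e-05, 2.441e-04]  ψ = [3, 3, 1, 3]  (obs o_3=3)
t=4: δ = [3.815e-06, 7.629e-06, 1.526e-05, 3.052e-05]  ψ = [0, 3, 1, 3]  (obs o_4=2)
t=5: δ = [4.768e-07, 9.537e-07, 9.537e-07, 3.815e-06]  ψ = [3, 3, 1, 3]  (obs o_5=2)
t=6: δ = [5.960e-08, 3.576e-07, 1.788e-07, 4.768e-07]  ψ = [3, 3, 1, 3]  (obs o_6=0)
backtrack: best end state = 3; path = [3, 3, 3, 3, 3, 3, 3]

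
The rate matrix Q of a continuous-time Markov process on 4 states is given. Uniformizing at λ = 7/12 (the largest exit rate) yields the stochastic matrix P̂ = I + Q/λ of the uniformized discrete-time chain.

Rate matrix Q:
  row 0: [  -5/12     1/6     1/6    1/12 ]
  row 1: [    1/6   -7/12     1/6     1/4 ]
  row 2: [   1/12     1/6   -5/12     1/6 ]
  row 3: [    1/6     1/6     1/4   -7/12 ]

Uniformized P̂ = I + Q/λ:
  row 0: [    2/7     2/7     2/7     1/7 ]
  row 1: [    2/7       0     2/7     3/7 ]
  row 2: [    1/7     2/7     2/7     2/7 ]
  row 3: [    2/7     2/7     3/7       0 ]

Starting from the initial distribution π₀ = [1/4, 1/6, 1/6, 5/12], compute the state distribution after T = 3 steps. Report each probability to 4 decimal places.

π = [0.2417, 0.2235, 0.3197, 0.2150]

t=0: π = [0.2500, 0.1667, 0.1667, 0.4167]
t=1: π = [0.2619, 0.2381, 0.3452, 0.1548]
t=2: π = [0.2364, 0.2177, 0.3078, 0.2381]
t=3: π = [0.2417, 0.2235, 0.3197, 0.2150]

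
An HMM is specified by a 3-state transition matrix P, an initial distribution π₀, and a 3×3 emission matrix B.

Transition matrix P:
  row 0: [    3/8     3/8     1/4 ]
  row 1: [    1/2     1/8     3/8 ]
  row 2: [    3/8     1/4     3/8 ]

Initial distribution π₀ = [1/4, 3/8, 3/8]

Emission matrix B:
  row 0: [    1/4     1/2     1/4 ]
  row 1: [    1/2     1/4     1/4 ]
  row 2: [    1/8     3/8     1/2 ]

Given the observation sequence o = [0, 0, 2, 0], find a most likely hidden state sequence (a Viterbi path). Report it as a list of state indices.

t=0: δ = [6.250e-02, 1.875e-01, 4.688e-02]  (obs o_0=0)
t=1: δ = [2.344e-02, 1.172e-02, 8.789e-03]  ψ = [1, 0, 1]  (obs o_1=0)
t=2: δ = [2.197e-03, 2.197e-03, 2.930e-03]  ψ = [0, 0, 0]  (obs o_2=2)
t=3: δ = [2.747e-04, 4.120e-04, 1.373e-04]  ψ = [1, 0, 2]  (obs o_3=0)
backtrack: best end state = 1; path = [1, 0, 0, 1]

path = [1, 0, 0, 1]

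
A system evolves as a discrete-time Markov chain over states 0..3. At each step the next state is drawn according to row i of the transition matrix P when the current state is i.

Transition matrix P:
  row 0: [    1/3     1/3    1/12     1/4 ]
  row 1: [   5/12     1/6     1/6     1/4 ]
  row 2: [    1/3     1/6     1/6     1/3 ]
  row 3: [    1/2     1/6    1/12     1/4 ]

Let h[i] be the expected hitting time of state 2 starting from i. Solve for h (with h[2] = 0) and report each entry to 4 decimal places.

h = [9.6000, 8.9143, 0.0000, 9.7143]

First-step conditioning: h[2] = 0; for i ≠ 2, h[i] = 1 + Σ_k P[i][k]·h[k].
  h[0] = 1 + 1/3·h[0] + 1/3·h[1] + 1/4·h[3]
  h[1] = 1 + 5/12·h[0] + 1/6·h[1] + 1/4·h[3]
  h[3] = 1 + 1/2·h[0] + 1/6·h[1] + 1/4·h[3]
Solving the 3×3 linear system over states ≠ 2 gives exactly h = [48/5, 312/35, 0, 68/7] (h[2] = 0 is the target).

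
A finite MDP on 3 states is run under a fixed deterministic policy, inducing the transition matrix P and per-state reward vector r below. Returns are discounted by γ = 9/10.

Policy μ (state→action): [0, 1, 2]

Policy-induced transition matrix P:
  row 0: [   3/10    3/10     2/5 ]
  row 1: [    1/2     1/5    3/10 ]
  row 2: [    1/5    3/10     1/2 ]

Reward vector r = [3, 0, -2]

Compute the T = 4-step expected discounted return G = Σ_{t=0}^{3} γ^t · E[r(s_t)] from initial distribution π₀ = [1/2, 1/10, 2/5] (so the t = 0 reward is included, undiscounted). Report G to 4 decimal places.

t=0: π = [0.5000, 0.1000, 0.4000], E[r] = 0.7000, γ^t·E[r] = 0.700000, running G = 0.700000
t=1: π = [0.2800, 0.2900, 0.4300], E[r] = -0.0200, γ^t·E[r] = -0.018000, running G = 0.682000
t=2: π = [0.3150, 0.2710, 0.4140], E[r] = 0.1170, γ^t·E[r] = 0.094770, running G = 0.776770
t=3: π = [0.3128, 0.2729, 0.4143], E[r] = 0.1098, γ^t·E[r] = 0.080044, running G = 0.856814

G = 0.8568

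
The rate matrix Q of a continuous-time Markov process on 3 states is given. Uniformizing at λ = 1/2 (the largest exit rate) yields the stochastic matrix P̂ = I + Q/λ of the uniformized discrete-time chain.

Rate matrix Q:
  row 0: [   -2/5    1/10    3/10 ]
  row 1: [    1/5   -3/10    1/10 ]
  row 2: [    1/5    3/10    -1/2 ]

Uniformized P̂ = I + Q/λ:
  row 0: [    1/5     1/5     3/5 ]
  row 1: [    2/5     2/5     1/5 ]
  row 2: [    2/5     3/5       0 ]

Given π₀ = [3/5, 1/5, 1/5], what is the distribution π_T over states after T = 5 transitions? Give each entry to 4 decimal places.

π = [0.3332, 0.3881, 0.2787]

t=0: π = [0.6000, 0.2000, 0.2000]
t=1: π = [0.2800, 0.3200, 0.4000]
t=2: π = [0.3440, 0.4240, 0.2320]
t=3: π = [0.3312, 0.3776, 0.2912]
t=4: π = [0.3338, 0.3920, 0.2742]
t=5: π = [0.3332, 0.3881, 0.2787]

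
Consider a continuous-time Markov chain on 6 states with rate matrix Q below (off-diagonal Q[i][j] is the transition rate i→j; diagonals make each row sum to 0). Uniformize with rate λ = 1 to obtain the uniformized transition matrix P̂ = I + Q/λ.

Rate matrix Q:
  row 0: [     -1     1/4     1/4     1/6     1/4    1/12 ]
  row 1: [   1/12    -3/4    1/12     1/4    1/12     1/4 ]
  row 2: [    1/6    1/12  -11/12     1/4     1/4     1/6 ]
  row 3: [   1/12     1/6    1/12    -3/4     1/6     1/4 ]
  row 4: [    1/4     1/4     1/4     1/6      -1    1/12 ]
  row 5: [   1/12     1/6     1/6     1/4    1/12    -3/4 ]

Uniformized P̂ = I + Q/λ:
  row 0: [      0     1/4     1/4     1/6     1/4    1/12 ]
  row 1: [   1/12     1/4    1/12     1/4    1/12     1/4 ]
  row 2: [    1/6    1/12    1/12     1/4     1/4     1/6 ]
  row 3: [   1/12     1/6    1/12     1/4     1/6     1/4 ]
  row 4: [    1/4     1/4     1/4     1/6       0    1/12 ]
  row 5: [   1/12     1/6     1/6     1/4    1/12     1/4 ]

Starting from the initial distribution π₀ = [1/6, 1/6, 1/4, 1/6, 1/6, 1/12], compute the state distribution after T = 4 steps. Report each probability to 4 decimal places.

π = [0.1082, 0.1911, 0.1401, 0.2299, 0.1327, 0.1980]

t=0: π = [0.1667, 0.1667, 0.2500, 0.1667, 0.1667, 0.0833]
t=1: π = [0.1181, 0.1875, 0.1458, 0.2222, 0.1528, 0.1736]
t=2: π = [0.1111, 0.1927, 0.1429, 0.2274, 0.1331, 0.1927]
t=3: π = [0.1082, 0.1912, 0.1401, 0.2296, 0.1335, 0.1974]
t=4: π = [0.1082, 0.1911, 0.1401, 0.2299, 0.1327, 0.1980]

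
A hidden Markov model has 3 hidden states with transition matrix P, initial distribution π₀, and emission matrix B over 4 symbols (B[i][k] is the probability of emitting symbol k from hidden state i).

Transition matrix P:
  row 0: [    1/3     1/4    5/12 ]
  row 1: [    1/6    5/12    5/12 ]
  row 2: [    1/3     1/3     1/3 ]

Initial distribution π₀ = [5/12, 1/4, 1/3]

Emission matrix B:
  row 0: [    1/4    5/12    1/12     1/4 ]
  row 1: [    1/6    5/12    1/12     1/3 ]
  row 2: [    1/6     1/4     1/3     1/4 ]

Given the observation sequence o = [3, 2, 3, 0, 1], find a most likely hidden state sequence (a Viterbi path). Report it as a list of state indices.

path = [0, 2, 1, 1, 1]

t=0: δ = [1.042e-01, 8.333e-02, 8.333e-02]  (obs o_0=3)
t=1: δ = [2.894e-03, 2.894e-03, 1.447e-02]  ψ = [0, 1, 0]  (obs o_1=2)
t=2: δ = [1.206e-03, 1.608e-03, 1.206e-03]  ψ = [2, 2, 2]  (obs o_2=3)
t=3: δ = [1.005e-04, 1.116e-04, 1.116e-04]  ψ = [0, 1, 1]  (obs o_3=0)
t=4: δ = [1.550e-05, 1.938e-05, 1.163e-05]  ψ = [2, 1, 1]  (obs o_4=1)
backtrack: best end state = 1; path = [0, 2, 1, 1, 1]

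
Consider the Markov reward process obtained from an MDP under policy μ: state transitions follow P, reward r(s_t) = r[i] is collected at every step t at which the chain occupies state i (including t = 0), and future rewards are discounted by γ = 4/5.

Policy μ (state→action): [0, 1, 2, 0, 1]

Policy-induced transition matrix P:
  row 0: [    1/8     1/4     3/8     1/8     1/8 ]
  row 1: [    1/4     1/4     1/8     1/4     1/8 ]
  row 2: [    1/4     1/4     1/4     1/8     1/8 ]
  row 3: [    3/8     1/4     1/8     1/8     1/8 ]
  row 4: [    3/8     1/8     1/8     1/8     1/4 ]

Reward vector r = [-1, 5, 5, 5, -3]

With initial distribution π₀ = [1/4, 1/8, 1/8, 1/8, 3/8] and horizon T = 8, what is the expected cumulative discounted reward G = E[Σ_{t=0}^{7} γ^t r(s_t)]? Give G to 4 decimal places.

t=0: π = [0.2500, 0.1250, 0.1250, 0.1250, 0.3750], E[r] = 0.5000, γ^t·E[r] = 0.500000, running G = 0.500000
t=1: π = [0.2813, 0.2031, 0.2031, 0.1406, 0.1719], E[r] = 1.9375, γ^t·E[r] = 1.550000, running G = 2.050000
t=2: π = [0.2539, 0.2285, 0.2207, 0.1504, 0.1465], E[r] = 2.3047, γ^t·E[r] = 1.475000, running G = 3.525000
t=3: π = [0.2554, 0.2317, 0.2161, 0.1536, 0.1433], E[r] = 2.3213, γ^t·E[r] = 1.188500, running G = 4.713500
t=4: π = [0.2552, 0.2321, 0.2159, 0.1540, 0.1429], E[r] = 2.3256, γ^t·E[r] = 0.952550, running G = 5.666050
t=5: π = [0.2552, 0.2321, 0.2158, 0.1540, 0.1429], E[r] = 2.3258, γ^t·E[r] = 0.762125, running G = 6.428175
t=6: π = [0.2552, 0.2321, 0.2158, 0.1540, 0.1429], E[r] = 2.3259, γ^t·E[r] = 0.609718, running G = 7.037893
t=7: π = [0.2552, 0.2321, 0.2158, 0.1540, 0.1429], E[r] = 2.3259, γ^t·E[r] = 0.487775, running G = 7.525667

G = 7.5257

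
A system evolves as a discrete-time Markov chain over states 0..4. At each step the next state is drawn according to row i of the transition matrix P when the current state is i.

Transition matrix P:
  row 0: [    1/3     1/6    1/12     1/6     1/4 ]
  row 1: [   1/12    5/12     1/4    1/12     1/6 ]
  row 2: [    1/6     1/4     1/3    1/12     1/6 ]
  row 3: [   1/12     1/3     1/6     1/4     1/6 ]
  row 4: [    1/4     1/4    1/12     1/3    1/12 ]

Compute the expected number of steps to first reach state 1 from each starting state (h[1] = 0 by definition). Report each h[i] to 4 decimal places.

First-step conditioning: h[1] = 0; for i ≠ 1, h[i] = 1 + Σ_k P[i][k]·h[k].
  h[0] = 1 + 1/3·h[0] + 1/12·h[2] + 1/6·h[3] + 1/4·h[4]
  h[2] = 1 + 1/6·h[0] + 1/3·h[2] + 1/12·h[3] + 1/6·h[4]
  h[3] = 1 + 1/12·h[0] + 1/6·h[2] + 1/4·h[3] + 1/6·h[4]
  h[4] = 1 + 1/4·h[0] + 1/12·h[2] + 1/3·h[3] + 1/12·h[4]
Solving the 4×4 linear system over states ≠ 1 gives exactly h = [426/97, 0, 1959/485, 18/5, 1923/485] (h[1] = 0 is the target).

h = [4.3918, 0.0000, 4.0392, 3.6000, 3.9649]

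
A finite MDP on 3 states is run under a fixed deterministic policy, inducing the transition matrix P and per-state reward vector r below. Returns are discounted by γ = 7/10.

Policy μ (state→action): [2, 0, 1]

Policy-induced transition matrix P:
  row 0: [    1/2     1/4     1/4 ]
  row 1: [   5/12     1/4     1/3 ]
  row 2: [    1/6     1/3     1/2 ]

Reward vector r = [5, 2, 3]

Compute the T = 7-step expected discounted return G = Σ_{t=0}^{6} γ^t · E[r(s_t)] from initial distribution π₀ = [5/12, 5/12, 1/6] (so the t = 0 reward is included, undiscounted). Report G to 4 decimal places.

G = 10.5852

t=0: π = [0.4167, 0.4167, 0.1667], E[r] = 3.4167, γ^t·E[r] = 3.416667, running G = 3.416667
t=1: π = [0.4097, 0.2639, 0.3264], E[r] = 3.5556, γ^t·E[r] = 2.488889, running G = 5.905556
t=2: π = [0.3692, 0.2772, 0.3536], E[r] = 3.4612, γ^t·E[r] = 1.696001, running G = 7.601557
t=3: π = [0.3590, 0.2795, 0.3615], E[r] = 3.4386, γ^t·E[r] = 1.179443, running G = 8.781000
t=4: π = [0.3562, 0.2801, 0.3637], E[r] = 3.4323, γ^t·E[r] = 0.824095, running G = 9.605095
t=5: π = [0.3554, 0.2803, 0.3643], E[r] = 3.4306, γ^t·E[r] = 0.576575, running G = 10.181670
t=6: π = [0.3552, 0.2804, 0.3644], E[r] = 3.4301, γ^t·E[r] = 0.403546, running G = 10.585216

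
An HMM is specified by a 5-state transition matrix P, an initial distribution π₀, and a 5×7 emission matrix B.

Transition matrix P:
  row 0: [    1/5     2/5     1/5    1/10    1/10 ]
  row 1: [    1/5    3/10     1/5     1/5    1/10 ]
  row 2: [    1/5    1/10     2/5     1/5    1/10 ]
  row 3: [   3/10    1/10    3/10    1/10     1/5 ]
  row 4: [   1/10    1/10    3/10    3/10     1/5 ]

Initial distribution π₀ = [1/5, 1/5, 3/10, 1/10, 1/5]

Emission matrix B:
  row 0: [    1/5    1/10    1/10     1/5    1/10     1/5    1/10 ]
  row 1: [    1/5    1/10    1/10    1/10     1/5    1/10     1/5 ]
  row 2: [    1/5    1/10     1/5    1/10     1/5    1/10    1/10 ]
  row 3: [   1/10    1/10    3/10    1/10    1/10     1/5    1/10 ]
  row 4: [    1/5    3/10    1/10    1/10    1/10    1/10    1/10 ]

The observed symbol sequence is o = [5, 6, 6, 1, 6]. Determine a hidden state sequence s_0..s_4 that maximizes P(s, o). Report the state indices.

t=0: δ = [4.000e-02, 2.000e-02, 3.000e-02, 2.000e-02, 2.000e-02]  (obs o_0=5)
t=1: δ = [8.000e-04, 3.200e-03, 1.200e-03, 6.000e-04, 4.000e-04]  ψ = [0, 0, 2, 2, 0]  (obs o_1=6)
t=2: δ = [6.400e-05, 1.920e-04, 6.400e-05, 6.400e-05, 3.200e-05]  ψ = [1, 1, 1, 1, 1]  (obs o_2=6)
t=3: δ = [3.840e-06, 5.760e-06, 3.840e-06, 3.840e-06, 5.760e-06]  ψ = [1, 1, 1, 1, 1]  (obs o_3=1)
t=4: δ = [1.152e-07, 3.456e-07, 1.728e-07, 1.728e-07, 1.152e-07]  ψ = [1, 1, 4, 4, 4]  (obs o_4=6)
backtrack: best end state = 1; path = [0, 1, 1, 1, 1]

path = [0, 1, 1, 1, 1]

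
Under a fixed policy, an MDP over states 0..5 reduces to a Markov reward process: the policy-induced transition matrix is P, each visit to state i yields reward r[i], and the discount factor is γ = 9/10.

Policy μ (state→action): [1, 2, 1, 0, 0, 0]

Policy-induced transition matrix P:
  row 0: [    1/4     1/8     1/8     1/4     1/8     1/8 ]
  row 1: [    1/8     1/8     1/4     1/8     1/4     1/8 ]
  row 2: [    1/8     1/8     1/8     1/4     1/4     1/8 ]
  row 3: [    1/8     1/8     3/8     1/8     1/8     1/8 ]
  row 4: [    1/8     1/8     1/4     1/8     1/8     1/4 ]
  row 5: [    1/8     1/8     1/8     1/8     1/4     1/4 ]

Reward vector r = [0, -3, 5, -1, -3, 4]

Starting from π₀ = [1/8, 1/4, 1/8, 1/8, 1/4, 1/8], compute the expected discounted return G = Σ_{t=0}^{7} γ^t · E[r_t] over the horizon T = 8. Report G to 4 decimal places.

t=0: π = [0.1250, 0.2500, 0.1250, 0.1250, 0.2500, 0.1250], E[r] = -0.5000, γ^t·E[r] = -0.500000, running G = -0.500000
t=1: π = [0.1406, 0.1250, 0.2188, 0.1563, 0.1875, 0.1719], E[r] = 0.6875, γ^t·E[r] = 0.618750, running G = 0.118750
t=2: π = [0.1426, 0.1250, 0.2031, 0.1699, 0.1895, 0.1699], E[r] = 0.5820, γ^t·E[r] = 0.471445, running G = 0.590195
t=3: π = [0.1428, 0.1250, 0.2068, 0.1682, 0.1873, 0.1699], E[r] = 0.6086, γ^t·E[r] = 0.443700, running G = 1.033896
t=4: π = [0.1429, 0.1250, 0.2061, 0.1687, 0.1877, 0.1696], E[r] = 0.6022, γ^t·E[r] = 0.395086, running G = 1.428981
t=5: π = [0.1429, 0.1250, 0.2063, 0.1686, 0.1876, 0.1697], E[r] = 0.6036, γ^t·E[r] = 0.356426, running G = 1.785408
t=6: π = [0.1429, 0.1250, 0.2062, 0.1686, 0.1876, 0.1697], E[r] = 0.6033, γ^t·E[r] = 0.320609, running G = 2.106016
t=7: π = [0.1429, 0.1250, 0.2062, 0.1686, 0.1876, 0.1697], E[r] = 0.6034, γ^t·E[r] = 0.288583, running G = 2.394599

G = 2.3946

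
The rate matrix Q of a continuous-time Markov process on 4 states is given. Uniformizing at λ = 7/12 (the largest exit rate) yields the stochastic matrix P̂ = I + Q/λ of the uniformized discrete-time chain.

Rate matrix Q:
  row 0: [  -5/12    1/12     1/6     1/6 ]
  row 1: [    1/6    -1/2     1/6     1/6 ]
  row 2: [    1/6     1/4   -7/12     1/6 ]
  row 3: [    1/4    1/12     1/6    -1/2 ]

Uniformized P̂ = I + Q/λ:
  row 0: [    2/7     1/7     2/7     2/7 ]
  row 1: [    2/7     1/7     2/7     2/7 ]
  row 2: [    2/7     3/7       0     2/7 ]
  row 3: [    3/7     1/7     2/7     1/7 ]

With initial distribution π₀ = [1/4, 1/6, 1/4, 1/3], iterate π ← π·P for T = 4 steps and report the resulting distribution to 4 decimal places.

t=0: π = [0.2500, 0.1667, 0.2500, 0.3333]
t=1: π = [0.3333, 0.2143, 0.2143, 0.2381]
t=2: π = [0.3197, 0.2041, 0.2245, 0.2517]
t=3: π = [0.3217, 0.2070, 0.2216, 0.2498]
t=4: π = [0.3214, 0.2062, 0.2224, 0.2500]

π = [0.3214, 0.2062, 0.2224, 0.2500]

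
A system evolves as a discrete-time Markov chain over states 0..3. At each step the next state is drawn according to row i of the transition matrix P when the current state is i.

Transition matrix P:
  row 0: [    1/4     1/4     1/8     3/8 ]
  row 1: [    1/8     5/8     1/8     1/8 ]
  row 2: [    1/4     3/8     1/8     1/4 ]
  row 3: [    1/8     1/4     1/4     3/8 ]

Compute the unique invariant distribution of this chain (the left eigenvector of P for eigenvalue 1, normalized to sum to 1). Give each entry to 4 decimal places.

Balance equations π_j = Σ_i π_i·P[i][j]:
  π_0 = 1/4·π_0 + 1/8·π_1 + 1/4·π_2 + 1/8·π_3
  π_1 = 1/4·π_0 + 5/8·π_1 + 3/8·π_2 + 1/4·π_3
  π_2 = 1/8·π_0 + 1/8·π_1 + 1/8·π_2 + 1/4·π_3
  normalize: π_0 + π_1 + π_2 + π_3 = 1
Solving the linear system gives exactly π = [18/109, 47/109, 17/109, 27/109].

π = [0.1651, 0.4312, 0.1560, 0.2477]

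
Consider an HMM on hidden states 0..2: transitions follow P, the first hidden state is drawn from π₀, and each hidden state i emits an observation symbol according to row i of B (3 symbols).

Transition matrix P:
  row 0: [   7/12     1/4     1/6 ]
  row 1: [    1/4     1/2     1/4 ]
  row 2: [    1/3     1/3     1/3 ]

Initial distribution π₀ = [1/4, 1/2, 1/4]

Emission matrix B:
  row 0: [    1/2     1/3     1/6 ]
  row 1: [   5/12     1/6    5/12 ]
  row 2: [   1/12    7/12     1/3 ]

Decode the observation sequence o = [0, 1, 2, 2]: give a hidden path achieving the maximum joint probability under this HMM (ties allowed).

t=0: δ = [1.250e-01, 2.083e-01, 2.083e-02]  (obs o_0=0)
t=1: δ = [2.431e-02, 1.736e-02, 3.038e-02]  ψ = [0, 1, 1]  (obs o_1=1)
t=2: δ = [2.363e-03, 4.220e-03, 3.376e-03]  ψ = [0, 2, 2]  (obs o_2=2)
t=3: δ = [2.297e-04, 8.791e-04, 3.751e-04]  ψ = [0, 1, 2]  (obs o_3=2)
backtrack: best end state = 1; path = [1, 2, 1, 1]

path = [1, 2, 1, 1]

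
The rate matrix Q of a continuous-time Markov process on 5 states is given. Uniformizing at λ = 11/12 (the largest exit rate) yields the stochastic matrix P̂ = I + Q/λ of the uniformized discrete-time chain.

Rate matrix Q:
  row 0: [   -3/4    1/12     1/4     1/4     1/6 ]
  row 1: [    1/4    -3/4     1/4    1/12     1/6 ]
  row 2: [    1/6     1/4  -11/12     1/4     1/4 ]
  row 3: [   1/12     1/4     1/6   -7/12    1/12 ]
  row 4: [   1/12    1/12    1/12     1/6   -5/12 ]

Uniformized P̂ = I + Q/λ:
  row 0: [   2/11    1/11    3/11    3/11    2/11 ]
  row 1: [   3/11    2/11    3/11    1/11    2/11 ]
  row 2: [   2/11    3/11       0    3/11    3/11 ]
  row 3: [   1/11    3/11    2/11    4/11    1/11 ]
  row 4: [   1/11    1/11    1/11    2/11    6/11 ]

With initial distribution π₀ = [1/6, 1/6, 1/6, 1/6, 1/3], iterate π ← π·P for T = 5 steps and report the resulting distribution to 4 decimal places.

π = [0.1515, 0.1789, 0.1580, 0.2367, 0.2749]

t=0: π = [0.1667, 0.1667, 0.1667, 0.1667, 0.3333]
t=1: π = [0.1515, 0.1667, 0.1515, 0.2273, 0.3030]
t=2: π = [0.1488, 0.1749, 0.1556, 0.2355, 0.2851]
t=3: π = [0.1504, 0.1779, 0.1570, 0.2364, 0.2782]
t=4: π = [0.1512, 0.1786, 0.1578, 0.2366, 0.2758]
t=5: π = [0.1515, 0.1789, 0.1580, 0.2367, 0.2749]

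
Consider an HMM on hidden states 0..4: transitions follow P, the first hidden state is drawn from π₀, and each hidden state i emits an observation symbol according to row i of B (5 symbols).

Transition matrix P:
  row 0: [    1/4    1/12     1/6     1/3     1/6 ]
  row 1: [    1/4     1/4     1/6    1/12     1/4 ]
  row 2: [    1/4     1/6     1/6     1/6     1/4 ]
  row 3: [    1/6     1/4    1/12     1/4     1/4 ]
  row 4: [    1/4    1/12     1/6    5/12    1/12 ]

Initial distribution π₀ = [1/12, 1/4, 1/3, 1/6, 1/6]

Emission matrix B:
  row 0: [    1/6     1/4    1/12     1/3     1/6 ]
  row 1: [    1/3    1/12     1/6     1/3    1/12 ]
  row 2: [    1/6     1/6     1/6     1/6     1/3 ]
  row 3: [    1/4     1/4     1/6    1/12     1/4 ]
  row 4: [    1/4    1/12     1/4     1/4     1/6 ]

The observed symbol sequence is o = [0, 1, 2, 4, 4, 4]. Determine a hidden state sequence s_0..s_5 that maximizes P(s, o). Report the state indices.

path = [4, 3, 4, 3, 4, 3]

t=0: δ = [1.389e-02, 8.333e-02, 5.556e-02, 4.167e-02, 4.167e-02]  (obs o_0=0)
t=1: δ = [5.208e-03, 1.736e-03, 2.315e-03, 4.340e-03, 1.736e-03]  ψ = [1, 1, 1, 4, 1]  (obs o_1=1)
t=2: δ = [1.085e-04, 1.808e-04, 1.447e-04, 2.894e-04, 2.713e-04]  ψ = [0, 3, 0, 0, 3]  (obs o_2=2)
t=3: δ = [1.130e-05, 6.028e-06, 1.507e-05, 2.826e-05, 1.206e-05]  ψ = [4, 3, 4, 4, 3]  (obs o_3=4)
t=4: δ = [7.849e-07, 5.887e-07, 8.372e-07, 1.766e-06, 1.177e-06]  ψ = [3, 3, 2, 3, 3]  (obs o_4=4)
t=5: δ = [4.906e-08, 3.679e-08, 6.541e-08, 1.226e-07, 7.359e-08]  ψ = [3, 3, 4, 4, 3]  (obs o_5=4)
backtrack: best end state = 3; path = [4, 3, 4, 3, 4, 3]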